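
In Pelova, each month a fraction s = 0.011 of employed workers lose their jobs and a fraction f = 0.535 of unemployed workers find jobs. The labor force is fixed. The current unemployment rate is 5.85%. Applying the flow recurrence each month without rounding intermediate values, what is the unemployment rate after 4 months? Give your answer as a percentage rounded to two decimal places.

With a fixed labor force, u_{t+1} = u_t + s·(1−u_t) − f·u_t = u_t·(1−s−f) + s.
Here 1−s−f = 0.454 and s = 0.011.
u_1 = 0.058500 × 0.454 + 0.011 = 0.037559.
u_2 = 0.037559 × 0.454 + 0.011 = 0.028052.
u_3 = 0.028052 × 0.454 + 0.011 = 0.023736.
u_4 = 0.023736 × 0.454 + 0.011 = 0.021776.

Unemployment rate after four months ≈ 2.18%.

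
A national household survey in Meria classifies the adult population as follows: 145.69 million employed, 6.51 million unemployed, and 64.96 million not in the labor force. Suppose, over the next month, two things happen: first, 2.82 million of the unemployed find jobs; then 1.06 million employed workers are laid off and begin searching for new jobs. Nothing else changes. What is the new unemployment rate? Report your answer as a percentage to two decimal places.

Initially, labor force = 145.69 + 6.51 = 152.20 million, so u = 6.51/152.20 = 4.28%.
After the first change, unemployed falls and employed rises by 2.82; labor force unchanged → E = 148.51, U = 3.69, labor force = 152.20 million.
After the second change, employed falls and unemployed rises by 1.06; labor force unchanged → E = 147.45, U = 4.75, labor force = 152.20 million.
New unemployment rate = 4.75 / 152.20 = 3.12%.

New unemployment rate ≈ 3.12%.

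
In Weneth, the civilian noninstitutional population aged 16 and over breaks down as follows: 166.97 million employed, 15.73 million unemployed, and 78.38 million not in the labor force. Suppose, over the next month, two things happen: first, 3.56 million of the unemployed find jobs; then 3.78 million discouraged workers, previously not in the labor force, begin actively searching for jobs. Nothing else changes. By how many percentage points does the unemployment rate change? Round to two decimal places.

Initially, labor force = 166.97 + 15.73 = 182.70 million, so u = 15.73/182.70 = 8.61%.
After the first change, unemployed falls and employed rises by 3.56; labor force unchanged → E = 170.53, U = 12.17, labor force = 182.70 million.
After the second change, unemployed and labor force both rise by 3.78 → E = 170.53, U = 15.95, labor force = 186.48 million.
New unemployment rate = 15.95 / 186.48 = 8.55%.
Change = 8.55% − 8.61% = −0.06 percentage points.

The unemployment rate changes by −0.06 percentage points.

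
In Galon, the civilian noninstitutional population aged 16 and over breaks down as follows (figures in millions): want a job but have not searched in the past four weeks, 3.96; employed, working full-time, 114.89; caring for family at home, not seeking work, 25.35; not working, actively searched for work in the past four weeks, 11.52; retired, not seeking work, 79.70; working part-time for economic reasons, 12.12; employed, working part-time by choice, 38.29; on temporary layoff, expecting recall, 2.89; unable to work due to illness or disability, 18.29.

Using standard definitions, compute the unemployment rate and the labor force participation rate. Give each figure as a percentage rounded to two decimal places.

Unemployment rate ≈ 8.02%; labor force participation rate ≈ 58.54%.

Employed = 114.89 + 12.12 + 38.29 = 165.30 million (anyone who worked, including part-time for economic reasons, counts as employed).
Unemployed = 11.52 + 2.89 = 14.41 million (jobless and actively searching, or on temporary layoff).
Labor force = 165.30 + 14.41 = 179.71 million.
Not in labor force = 3.96 + 25.35 + 79.70 + 18.29 = 127.30 million (those not working and not actively searching are outside the labor force — including those who want a job but have given up searching).
Civilian working-age population = 179.71 + 127.30 = 307.01 million.
Unemployment rate = 14.41 / 179.71 = 8.02%.
Labor force participation rate = 179.71 / 307.01 = 58.54%.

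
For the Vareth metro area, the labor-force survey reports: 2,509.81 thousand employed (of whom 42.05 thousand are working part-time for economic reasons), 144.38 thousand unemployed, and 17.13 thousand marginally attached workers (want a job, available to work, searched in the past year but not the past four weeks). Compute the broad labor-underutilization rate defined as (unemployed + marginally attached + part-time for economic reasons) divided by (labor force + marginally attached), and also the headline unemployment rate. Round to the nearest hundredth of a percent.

Broad underutilization rate ≈ 7.62%; headline unemployment rate ≈ 5.44%.

Labor force = 2,509.81 + 144.38 = 2,654.19 thousand.
Numerator = 144.38 + 17.13 + 42.05 = 203.56 thousand.
Denominator = 2,654.19 + 17.13 = 2,671.32 thousand.
Broad rate = 203.56 / 2,671.32 = 7.62%.
Headline unemployment rate = 144.38 / 2,654.19 = 5.44%.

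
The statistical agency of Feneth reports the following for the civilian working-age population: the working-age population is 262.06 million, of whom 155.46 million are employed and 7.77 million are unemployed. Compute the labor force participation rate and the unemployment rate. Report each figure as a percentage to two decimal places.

Labor force participation rate ≈ 62.29%; unemployment rate ≈ 4.76%.

Labor force = employed + unemployed = 155.46 + 7.77 = 163.23 million.
Unemployment rate = 7.77 / 163.23 = 4.76%.
Labor force participation rate = 163.23 / 262.06 = 62.29%.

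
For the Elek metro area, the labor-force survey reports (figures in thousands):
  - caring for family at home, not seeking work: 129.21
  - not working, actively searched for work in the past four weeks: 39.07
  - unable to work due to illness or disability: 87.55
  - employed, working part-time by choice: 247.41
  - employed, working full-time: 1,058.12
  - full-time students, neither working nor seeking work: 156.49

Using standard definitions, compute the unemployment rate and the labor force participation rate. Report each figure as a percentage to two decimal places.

Employed = 247.41 + 1,058.12 = 1,305.53 thousand.
Unemployed = 39.07 thousand.
Labor force = 1,305.53 + 39.07 = 1,344.60 thousand.
Not in labor force = 129.21 + 87.55 + 156.49 = 373.25 thousand (those not working and not actively searching are outside the labor force).
Civilian working-age population = 1,344.60 + 373.25 = 1,717.85 thousand.
Unemployment rate = 39.07 / 1,344.60 = 2.91%.
Labor force participation rate = 1,344.60 / 1,717.85 = 78.27%.

Unemployment rate ≈ 2.91%; labor force participation rate ≈ 78.27%.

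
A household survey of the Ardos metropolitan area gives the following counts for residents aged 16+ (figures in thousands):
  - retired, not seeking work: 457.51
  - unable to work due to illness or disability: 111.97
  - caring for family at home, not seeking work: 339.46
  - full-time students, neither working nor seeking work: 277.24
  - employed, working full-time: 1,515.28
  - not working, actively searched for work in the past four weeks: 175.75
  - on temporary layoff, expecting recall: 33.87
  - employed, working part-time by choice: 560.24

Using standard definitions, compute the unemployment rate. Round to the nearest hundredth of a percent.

Unemployment rate ≈ 9.17%.

Employed = 1,515.28 + 560.24 = 2,075.52 thousand.
Unemployed = 175.75 + 33.87 = 209.62 thousand (jobless and actively searching, or on temporary layoff).
Labor force = 2,075.52 + 209.62 = 2,285.14 thousand.
Unemployment rate = 209.62 / 2,285.14 = 9.17%.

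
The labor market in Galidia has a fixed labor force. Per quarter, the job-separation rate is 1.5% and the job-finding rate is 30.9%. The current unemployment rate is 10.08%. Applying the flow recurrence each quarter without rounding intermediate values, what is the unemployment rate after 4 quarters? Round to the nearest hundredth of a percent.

With a fixed labor force, u_{t+1} = u_t + s·(1−u_t) − f·u_t = u_t·(1−s−f) + s.
Here 1−s−f = 0.676 and s = 0.015.
u_1 = 0.100800 × 0.676 + 0.015 = 0.083141.
u_2 = 0.083141 × 0.676 + 0.015 = 0.071203.
u_3 = 0.071203 × 0.676 + 0.015 = 0.063133.
u_4 = 0.063133 × 0.676 + 0.015 = 0.057678.

Unemployment rate after four quarters ≈ 5.77%.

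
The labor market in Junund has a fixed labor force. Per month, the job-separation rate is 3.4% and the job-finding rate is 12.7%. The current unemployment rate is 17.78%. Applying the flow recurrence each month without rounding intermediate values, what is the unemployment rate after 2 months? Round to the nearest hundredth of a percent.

Unemployment rate after two months ≈ 18.77%.

With a fixed labor force, u_{t+1} = u_t + s·(1−u_t) − f·u_t = u_t·(1−s−f) + s.
Here 1−s−f = 0.839 and s = 0.034.
u_1 = 0.177800 × 0.839 + 0.034 = 0.183174.
u_2 = 0.183174 × 0.839 + 0.034 = 0.187683.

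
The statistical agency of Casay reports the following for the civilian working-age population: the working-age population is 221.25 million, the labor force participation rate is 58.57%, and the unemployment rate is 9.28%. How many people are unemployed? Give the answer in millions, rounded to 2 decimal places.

Labor force = 0.5857 × 221.25 = 129.59 million.
Unemployed = 0.0928 × 129.59 ≈ 12.03 million.

About 12.03 million are unemployed.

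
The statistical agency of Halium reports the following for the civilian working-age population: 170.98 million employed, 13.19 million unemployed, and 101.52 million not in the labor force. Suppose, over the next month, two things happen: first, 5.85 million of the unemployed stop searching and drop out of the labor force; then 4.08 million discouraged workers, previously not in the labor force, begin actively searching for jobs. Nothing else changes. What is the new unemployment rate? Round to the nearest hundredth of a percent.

Initially, labor force = 170.98 + 13.19 = 184.17 million, so u = 13.19/184.17 = 7.16%.
After the first change, unemployed and labor force both fall by 5.85 → E = 170.98, U = 7.34, labor force = 178.32 million.
After the second change, unemployed and labor force both rise by 4.08 → E = 170.98, U = 11.42, labor force = 182.40 million.
New unemployment rate = 11.42 / 182.40 = 6.26%.

New unemployment rate ≈ 6.26%.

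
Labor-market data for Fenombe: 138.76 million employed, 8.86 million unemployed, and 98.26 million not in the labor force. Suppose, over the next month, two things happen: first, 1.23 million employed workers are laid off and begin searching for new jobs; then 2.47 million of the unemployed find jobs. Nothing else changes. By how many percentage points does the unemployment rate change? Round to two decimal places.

Initially, labor force = 138.76 + 8.86 = 147.62 million, so u = 8.86/147.62 = 6.00%.
After the first change, employed falls and unemployed rises by 1.23; labor force unchanged → E = 137.53, U = 10.09, labor force = 147.62 million.
After the second change, unemployed falls and employed rises by 2.47; labor force unchanged → E = 140.00, U = 7.62, labor force = 147.62 million.
New unemployment rate = 7.62 / 147.62 = 5.16%.
Change = 5.16% − 6.00% = −0.84 percentage points.

The unemployment rate changes by −0.84 percentage points.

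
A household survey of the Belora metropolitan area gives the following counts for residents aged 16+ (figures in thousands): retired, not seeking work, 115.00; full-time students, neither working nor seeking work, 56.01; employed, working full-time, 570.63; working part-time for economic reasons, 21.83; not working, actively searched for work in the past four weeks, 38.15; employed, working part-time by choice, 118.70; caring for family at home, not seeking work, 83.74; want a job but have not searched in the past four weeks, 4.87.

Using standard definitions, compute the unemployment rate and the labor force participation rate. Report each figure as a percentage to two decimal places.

Employed = 570.63 + 21.83 + 118.70 = 711.16 thousand (anyone who worked, including part-time for economic reasons, counts as employed).
Unemployed = 38.15 thousand.
Labor force = 711.16 + 38.15 = 749.31 thousand.
Not in labor force = 115.00 + 56.01 + 83.74 + 4.87 = 259.62 thousand (those not working and not actively searching are outside the labor force — including those who want a job but have given up searching).
Civilian working-age population = 749.31 + 259.62 = 1,008.93 thousand.
Unemployment rate = 38.15 / 749.31 = 5.09%.
Labor force participation rate = 749.31 / 1,008.93 = 74.27%.

Unemployment rate ≈ 5.09%; labor force participation rate ≈ 74.27%.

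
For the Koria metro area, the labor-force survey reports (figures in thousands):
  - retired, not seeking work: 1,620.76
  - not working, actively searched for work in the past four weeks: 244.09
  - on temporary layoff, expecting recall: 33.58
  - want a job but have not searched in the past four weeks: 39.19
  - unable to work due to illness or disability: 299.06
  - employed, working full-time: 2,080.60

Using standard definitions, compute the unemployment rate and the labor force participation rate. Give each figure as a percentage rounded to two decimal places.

Employed = 2,080.60 thousand.
Unemployed = 244.09 + 33.58 = 277.67 thousand (jobless and actively searching, or on temporary layoff).
Labor force = 2,080.60 + 277.67 = 2,358.27 thousand.
Not in labor force = 1,620.76 + 39.19 + 299.06 = 1,959.01 thousand (those not working and not actively searching are outside the labor force — including those who want a job but have given up searching).
Civilian working-age population = 2,358.27 + 1,959.01 = 4,317.28 thousand.
Unemployment rate = 277.67 / 2,358.27 = 11.77%.
Labor force participation rate = 2,358.27 / 4,317.28 = 54.62%.

Unemployment rate ≈ 11.77%; labor force participation rate ≈ 54.62%.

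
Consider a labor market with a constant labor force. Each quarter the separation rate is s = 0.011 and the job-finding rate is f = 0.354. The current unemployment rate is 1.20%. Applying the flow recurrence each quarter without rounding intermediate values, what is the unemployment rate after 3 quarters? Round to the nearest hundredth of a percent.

Unemployment rate after three quarters ≈ 2.55%.

With a fixed labor force, u_{t+1} = u_t + s·(1−u_t) − f·u_t = u_t·(1−s−f) + s.
Here 1−s−f = 0.635 and s = 0.011.
u_1 = 0.012000 × 0.635 + 0.011 = 0.018620.
u_2 = 0.018620 × 0.635 + 0.011 = 0.022824.
u_3 = 0.022824 × 0.635 + 0.011 = 0.025493.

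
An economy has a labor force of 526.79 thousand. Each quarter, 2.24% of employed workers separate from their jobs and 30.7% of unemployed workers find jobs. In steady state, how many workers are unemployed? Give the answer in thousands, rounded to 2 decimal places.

Steady-state unemployment rate u* = s/(s+f) = 2.24/(2.24+30.7) = 0.068002.
Unemployed = u* × labor force = 0.068002 × 526.79 ≈ 35.82 thousand.

About 35.82 thousand are unemployed in steady state.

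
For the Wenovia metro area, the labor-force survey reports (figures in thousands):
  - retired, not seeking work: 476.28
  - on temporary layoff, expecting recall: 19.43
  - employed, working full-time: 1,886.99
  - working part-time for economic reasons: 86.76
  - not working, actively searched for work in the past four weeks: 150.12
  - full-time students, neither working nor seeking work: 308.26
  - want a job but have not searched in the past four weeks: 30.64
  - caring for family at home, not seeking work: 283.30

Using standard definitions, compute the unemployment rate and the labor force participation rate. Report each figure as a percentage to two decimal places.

Employed = 1,886.99 + 86.76 = 1,973.75 thousand (anyone who worked, including part-time for economic reasons, counts as employed).
Unemployed = 19.43 + 150.12 = 169.55 thousand (jobless and actively searching, or on temporary layoff).
Labor force = 1,973.75 + 169.55 = 2,143.30 thousand.
Not in labor force = 476.28 + 308.26 + 30.64 + 283.30 = 1,098.48 thousand (those not working and not actively searching are outside the labor force — including those who want a job but have given up searching).
Civilian working-age population = 2,143.30 + 1,098.48 = 3,241.78 thousand.
Unemployment rate = 169.55 / 2,143.30 = 7.91%.
Labor force participation rate = 2,143.30 / 3,241.78 = 66.11%.

Unemployment rate ≈ 7.91%; labor force participation rate ≈ 66.11%.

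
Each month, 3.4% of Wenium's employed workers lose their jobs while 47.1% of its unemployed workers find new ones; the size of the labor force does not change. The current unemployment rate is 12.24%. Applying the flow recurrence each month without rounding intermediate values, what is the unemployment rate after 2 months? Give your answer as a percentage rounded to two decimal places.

Unemployment rate after two months ≈ 8.08%.

With a fixed labor force, u_{t+1} = u_t + s·(1−u_t) − f·u_t = u_t·(1−s−f) + s.
Here 1−s−f = 0.495 and s = 0.034.
u_1 = 0.122400 × 0.495 + 0.034 = 0.094588.
u_2 = 0.094588 × 0.495 + 0.034 = 0.080821.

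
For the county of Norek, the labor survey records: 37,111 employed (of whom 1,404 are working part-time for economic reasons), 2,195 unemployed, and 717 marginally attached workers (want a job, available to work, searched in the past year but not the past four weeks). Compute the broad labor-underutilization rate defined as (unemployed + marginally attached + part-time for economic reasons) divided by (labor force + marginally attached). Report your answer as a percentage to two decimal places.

Broad underutilization rate ≈ 10.78%.

Labor force = 37,111 + 2,195 = 39,306.
Numerator = 2,195 + 717 + 1,404 = 4,316.
Denominator = 39,306 + 717 = 40,023.
Broad rate = 4,316 / 40,023 = 10.78%.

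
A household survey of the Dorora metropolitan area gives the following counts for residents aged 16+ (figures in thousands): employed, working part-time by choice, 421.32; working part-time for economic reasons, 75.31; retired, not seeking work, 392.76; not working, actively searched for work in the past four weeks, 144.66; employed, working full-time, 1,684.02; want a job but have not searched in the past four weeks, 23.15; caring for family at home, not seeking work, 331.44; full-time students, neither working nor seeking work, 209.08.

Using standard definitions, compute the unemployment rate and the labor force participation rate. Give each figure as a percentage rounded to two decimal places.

Employed = 421.32 + 75.31 + 1,684.02 = 2,180.65 thousand (anyone who worked, including part-time for economic reasons, counts as employed).
Unemployed = 144.66 thousand.
Labor force = 2,180.65 + 144.66 = 2,325.31 thousand.
Not in labor force = 392.76 + 23.15 + 331.44 + 209.08 = 956.43 thousand (those not working and not actively searching are outside the labor force — including those who want a job but have given up searching).
Civilian working-age population = 2,325.31 + 956.43 = 3,281.74 thousand.
Unemployment rate = 144.66 / 2,325.31 = 6.22%.
Labor force participation rate = 2,325.31 / 3,281.74 = 70.86%.

Unemployment rate ≈ 6.22%; labor force participation rate ≈ 70.86%.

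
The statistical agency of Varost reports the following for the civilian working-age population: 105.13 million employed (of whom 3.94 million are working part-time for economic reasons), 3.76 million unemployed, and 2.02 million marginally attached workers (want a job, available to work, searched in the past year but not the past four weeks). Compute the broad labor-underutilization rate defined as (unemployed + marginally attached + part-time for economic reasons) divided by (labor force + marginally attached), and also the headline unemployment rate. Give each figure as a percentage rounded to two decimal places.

Labor force = 105.13 + 3.76 = 108.89 million.
Numerator = 3.76 + 2.02 + 3.94 = 9.72 million.
Denominator = 108.89 + 2.02 = 110.91 million.
Broad rate = 9.72 / 110.91 = 8.76%.
Headline unemployment rate = 3.76 / 108.89 = 3.45%.

Broad underutilization rate ≈ 8.76%; headline unemployment rate ≈ 3.45%.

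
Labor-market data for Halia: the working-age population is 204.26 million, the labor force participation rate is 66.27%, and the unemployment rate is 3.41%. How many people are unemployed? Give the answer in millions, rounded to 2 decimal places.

About 4.62 million are unemployed.

Labor force = 0.6627 × 204.26 = 135.36 million.
Unemployed = 0.0341 × 135.36 ≈ 4.62 million.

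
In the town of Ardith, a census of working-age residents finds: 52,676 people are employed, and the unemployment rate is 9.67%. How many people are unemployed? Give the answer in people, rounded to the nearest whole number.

About 5,639 are unemployed.

Let U be the number unemployed. The labor force is E + U, and U/(E+U) = 0.0967.
So U = 0.0967 × 52,676 / (1 − 0.0967) = 5093.77 / 0.9033 ≈ 5,639.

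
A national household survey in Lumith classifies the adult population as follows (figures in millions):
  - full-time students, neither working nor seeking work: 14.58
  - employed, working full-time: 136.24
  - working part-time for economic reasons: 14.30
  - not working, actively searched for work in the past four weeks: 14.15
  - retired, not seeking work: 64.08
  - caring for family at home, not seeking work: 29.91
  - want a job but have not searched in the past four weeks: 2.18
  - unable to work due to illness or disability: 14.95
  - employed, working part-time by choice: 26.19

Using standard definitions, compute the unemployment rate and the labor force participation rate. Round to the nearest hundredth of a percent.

Unemployment rate ≈ 7.41%; labor force participation rate ≈ 60.29%.

Employed = 136.24 + 14.30 + 26.19 = 176.73 million (anyone who worked, including part-time for economic reasons, counts as employed).
Unemployed = 14.15 million.
Labor force = 176.73 + 14.15 = 190.88 million.
Not in labor force = 14.58 + 64.08 + 29.91 + 2.18 + 14.95 = 125.70 million (those not working and not actively searching are outside the labor force — including those who want a job but have given up searching).
Civilian working-age population = 190.88 + 125.70 = 316.58 million.
Unemployment rate = 14.15 / 190.88 = 7.41%.
Labor force participation rate = 190.88 / 316.58 = 60.29%.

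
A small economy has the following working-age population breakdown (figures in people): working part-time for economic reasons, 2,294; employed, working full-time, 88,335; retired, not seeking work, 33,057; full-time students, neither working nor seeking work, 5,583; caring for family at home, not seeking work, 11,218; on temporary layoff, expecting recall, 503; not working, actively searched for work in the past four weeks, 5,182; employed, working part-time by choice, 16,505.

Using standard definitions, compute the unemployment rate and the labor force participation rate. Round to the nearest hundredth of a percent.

Unemployment rate ≈ 5.04%; labor force participation rate ≈ 69.35%.

Employed = 2,294 + 88,335 + 16,505 = 107,134 (anyone who worked, including part-time for economic reasons, counts as employed).
Unemployed = 503 + 5,182 = 5,685 (jobless and actively searching, or on temporary layoff).
Labor force = 107,134 + 5,685 = 112,819.
Not in labor force = 33,057 + 5,583 + 11,218 = 49,858 (those not working and not actively searching are outside the labor force).
Civilian working-age population = 112,819 + 49,858 = 162,677.
Unemployment rate = 5,685 / 112,819 = 5.04%.
Labor force participation rate = 112,819 / 162,677 = 69.35%.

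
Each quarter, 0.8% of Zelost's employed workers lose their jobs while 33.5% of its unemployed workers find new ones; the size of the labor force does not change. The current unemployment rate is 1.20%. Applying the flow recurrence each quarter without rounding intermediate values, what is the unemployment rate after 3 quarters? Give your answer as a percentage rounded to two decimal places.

Unemployment rate after three quarters ≈ 2.01%.

With a fixed labor force, u_{t+1} = u_t + s·(1−u_t) − f·u_t = u_t·(1−s−f) + s.
Here 1−s−f = 0.657 and s = 0.008.
u_1 = 0.012000 × 0.657 + 0.008 = 0.015884.
u_2 = 0.015884 × 0.657 + 0.008 = 0.018436.
u_3 = 0.018436 × 0.657 + 0.008 = 0.020112.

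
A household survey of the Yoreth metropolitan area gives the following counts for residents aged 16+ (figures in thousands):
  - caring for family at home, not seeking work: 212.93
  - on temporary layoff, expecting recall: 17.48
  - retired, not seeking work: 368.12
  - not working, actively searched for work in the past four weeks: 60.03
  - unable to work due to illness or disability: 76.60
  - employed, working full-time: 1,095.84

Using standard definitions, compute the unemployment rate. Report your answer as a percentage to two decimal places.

Unemployment rate ≈ 6.61%.

Employed = 1,095.84 thousand.
Unemployed = 17.48 + 60.03 = 77.51 thousand (jobless and actively searching, or on temporary layoff).
Labor force = 1,095.84 + 77.51 = 1,173.35 thousand.
Unemployment rate = 77.51 / 1,173.35 = 6.61%.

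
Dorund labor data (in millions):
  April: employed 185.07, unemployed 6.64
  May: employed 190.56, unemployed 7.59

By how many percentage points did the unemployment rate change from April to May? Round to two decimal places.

April: labor force = 185.07 + 6.64 = 191.71; u = 6.64/191.71 = 3.46%.
May: labor force = 190.56 + 7.59 = 198.15; u = 7.59/198.15 = 3.83%.
Change = 3.83% − 3.46% = +0.37 pp.

The unemployment rate changed by +0.37 percentage points.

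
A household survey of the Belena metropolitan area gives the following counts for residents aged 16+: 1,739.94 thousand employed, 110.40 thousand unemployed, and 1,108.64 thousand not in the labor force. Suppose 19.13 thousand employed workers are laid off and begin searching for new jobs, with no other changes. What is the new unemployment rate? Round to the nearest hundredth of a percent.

New unemployment rate ≈ 7.00%.

Initially, labor force = 1,739.94 + 110.40 = 1,850.34 thousand, so u = 110.40/1,850.34 = 5.97%.
After the change, employed falls and unemployed rises by 19.13; labor force unchanged → E = 1,720.81, U = 129.53, labor force = 1,850.34 thousand.
New unemployment rate = 129.53 / 1,850.34 = 7.00%.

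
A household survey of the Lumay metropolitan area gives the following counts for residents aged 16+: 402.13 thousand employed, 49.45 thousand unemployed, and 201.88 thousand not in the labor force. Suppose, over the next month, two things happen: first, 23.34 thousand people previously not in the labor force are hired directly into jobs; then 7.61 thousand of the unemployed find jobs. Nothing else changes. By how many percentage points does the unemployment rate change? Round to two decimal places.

Initially, labor force = 402.13 + 49.45 = 451.58 thousand, so u = 49.45/451.58 = 10.95%.
After the first change, employed and labor force both rise by 23.34; unemployed unchanged → E = 425.47, U = 49.45, labor force = 474.92 thousand.
After the second change, unemployed falls and employed rises by 7.61; labor force unchanged → E = 433.08, U = 41.84, labor force = 474.92 thousand.
New unemployment rate = 41.84 / 474.92 = 8.81%.
Change = 8.81% − 10.95% = −2.14 percentage points.

The unemployment rate changes by −2.14 percentage points.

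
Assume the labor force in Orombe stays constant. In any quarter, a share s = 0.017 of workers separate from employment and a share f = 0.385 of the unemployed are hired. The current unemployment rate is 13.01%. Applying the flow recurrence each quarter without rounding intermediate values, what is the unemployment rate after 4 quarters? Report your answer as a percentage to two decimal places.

Unemployment rate after four quarters ≈ 5.35%.

With a fixed labor force, u_{t+1} = u_t + s·(1−u_t) − f·u_t = u_t·(1−s−f) + s.
Here 1−s−f = 0.598 and s = 0.017.
u_1 = 0.130100 × 0.598 + 0.017 = 0.094800.
u_2 = 0.094800 × 0.598 + 0.017 = 0.073690.
u_3 = 0.073690 × 0.598 + 0.017 = 0.061067.
u_4 = 0.061067 × 0.598 + 0.017 = 0.053518.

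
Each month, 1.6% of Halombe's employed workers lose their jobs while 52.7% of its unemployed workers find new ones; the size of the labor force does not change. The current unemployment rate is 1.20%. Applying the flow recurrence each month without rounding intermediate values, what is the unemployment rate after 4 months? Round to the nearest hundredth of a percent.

Unemployment rate after four months ≈ 2.87%.

With a fixed labor force, u_{t+1} = u_t + s·(1−u_t) − f·u_t = u_t·(1−s−f) + s.
Here 1−s−f = 0.457 and s = 0.016.
u_1 = 0.012000 × 0.457 + 0.016 = 0.021484.
u_2 = 0.021484 × 0.457 + 0.016 = 0.025818.
u_3 = 0.025818 × 0.457 + 0.016 = 0.027799.
u_4 = 0.027799 × 0.457 + 0.016 = 0.028704.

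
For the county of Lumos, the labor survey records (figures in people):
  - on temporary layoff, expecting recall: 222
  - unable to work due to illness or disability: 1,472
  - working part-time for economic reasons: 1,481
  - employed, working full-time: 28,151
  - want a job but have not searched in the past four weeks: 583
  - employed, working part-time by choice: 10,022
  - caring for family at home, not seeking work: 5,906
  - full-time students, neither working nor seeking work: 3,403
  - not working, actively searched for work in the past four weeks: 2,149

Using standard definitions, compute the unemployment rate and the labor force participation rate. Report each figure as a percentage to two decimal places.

Unemployment rate ≈ 5.64%; labor force participation rate ≈ 78.71%.

Employed = 1,481 + 28,151 + 10,022 = 39,654 (anyone who worked, including part-time for economic reasons, counts as employed).
Unemployed = 222 + 2,149 = 2,371 (jobless and actively searching, or on temporary layoff).
Labor force = 39,654 + 2,371 = 42,025.
Not in labor force = 1,472 + 583 + 5,906 + 3,403 = 11,364 (those not working and not actively searching are outside the labor force — including those who want a job but have given up searching).
Civilian working-age population = 42,025 + 11,364 = 53,389.
Unemployment rate = 2,371 / 42,025 = 5.64%.
Labor force participation rate = 42,025 / 53,389 = 78.71%.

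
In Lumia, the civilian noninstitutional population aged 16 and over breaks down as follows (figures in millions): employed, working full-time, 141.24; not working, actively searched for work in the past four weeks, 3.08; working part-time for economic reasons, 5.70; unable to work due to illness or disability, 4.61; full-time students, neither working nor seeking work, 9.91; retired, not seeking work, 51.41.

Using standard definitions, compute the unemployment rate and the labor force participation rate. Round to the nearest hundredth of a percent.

Employed = 141.24 + 5.70 = 146.94 million (anyone who worked, including part-time for economic reasons, counts as employed).
Unemployed = 3.08 million.
Labor force = 146.94 + 3.08 = 150.02 million.
Not in labor force = 4.61 + 9.91 + 51.41 = 65.93 million (those not working and not actively searching are outside the labor force).
Civilian working-age population = 150.02 + 65.93 = 215.95 million.
Unemployment rate = 3.08 / 150.02 = 2.05%.
Labor force participation rate = 150.02 / 215.95 = 69.47%.

Unemployment rate ≈ 2.05%; labor force participation rate ≈ 69.47%.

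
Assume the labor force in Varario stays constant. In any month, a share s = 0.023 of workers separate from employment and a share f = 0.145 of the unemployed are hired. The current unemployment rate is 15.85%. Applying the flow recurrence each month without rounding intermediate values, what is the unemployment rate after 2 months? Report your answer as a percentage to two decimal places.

With a fixed labor force, u_{t+1} = u_t + s·(1−u_t) − f·u_t = u_t·(1−s−f) + s.
Here 1−s−f = 0.832 and s = 0.023.
u_1 = 0.158500 × 0.832 + 0.023 = 0.154872.
u_2 = 0.154872 × 0.832 + 0.023 = 0.151854.

Unemployment rate after two months ≈ 15.19%.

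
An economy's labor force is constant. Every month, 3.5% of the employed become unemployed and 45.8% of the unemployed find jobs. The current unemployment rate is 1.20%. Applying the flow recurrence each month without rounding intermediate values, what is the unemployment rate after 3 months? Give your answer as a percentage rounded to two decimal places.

With a fixed labor force, u_{t+1} = u_t + s·(1−u_t) − f·u_t = u_t·(1−s−f) + s.
Here 1−s−f = 0.507 and s = 0.035.
u_1 = 0.012000 × 0.507 + 0.035 = 0.041084.
u_2 = 0.041084 × 0.507 + 0.035 = 0.055830.
u_3 = 0.055830 × 0.507 + 0.035 = 0.063306.

Unemployment rate after three months ≈ 6.33%.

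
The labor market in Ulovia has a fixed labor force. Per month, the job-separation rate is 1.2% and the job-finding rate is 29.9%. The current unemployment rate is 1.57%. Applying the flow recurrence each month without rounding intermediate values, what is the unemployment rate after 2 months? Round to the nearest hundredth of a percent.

Unemployment rate after two months ≈ 2.77%.

With a fixed labor force, u_{t+1} = u_t + s·(1−u_t) − f·u_t = u_t·(1−s−f) + s.
Here 1−s−f = 0.689 and s = 0.012.
u_1 = 0.015700 × 0.689 + 0.012 = 0.022817.
u_2 = 0.022817 × 0.689 + 0.012 = 0.027721.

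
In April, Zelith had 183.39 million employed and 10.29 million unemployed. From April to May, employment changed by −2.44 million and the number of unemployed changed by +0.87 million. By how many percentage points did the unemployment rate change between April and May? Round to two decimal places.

April: labor force = 183.39 + 10.29 = 193.68; u = 10.29/193.68 = 5.31%.
May: labor force = 180.95 + 11.16 = 192.11; u = 11.16/192.11 = 5.81%.
Change = 5.81% − 5.31% = +0.50 pp.

The unemployment rate changed by +0.50 percentage points.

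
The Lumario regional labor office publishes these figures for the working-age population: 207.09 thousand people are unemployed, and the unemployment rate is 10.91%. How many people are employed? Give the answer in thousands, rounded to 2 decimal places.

About 1,691.08 thousand are employed.

Labor force = U / u = 207.09 / 0.1091 ≈ 1,898.17 thousand.
Employed = labor force − unemployed = 1,898.17 − 207.09 = 1,691.08 thousand.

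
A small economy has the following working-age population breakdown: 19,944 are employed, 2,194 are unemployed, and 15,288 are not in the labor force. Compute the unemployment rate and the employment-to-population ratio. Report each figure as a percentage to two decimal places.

Unemployment rate ≈ 9.91%; employment-population ratio ≈ 53.29%.

Labor force = employed + unemployed = 19,944 + 2,194 = 22,138.
Working-age population = 22,138 + 15,288 = 37,426.
Unemployment rate = 2,194 / 22,138 = 9.91%.
Employment-population ratio = 19,944 / 37,426 = 53.29%.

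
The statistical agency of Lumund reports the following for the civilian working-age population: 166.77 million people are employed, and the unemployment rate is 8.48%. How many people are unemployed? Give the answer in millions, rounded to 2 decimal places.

Let U be the number unemployed. The labor force is E + U, and U/(E+U) = 0.0848.
So U = 0.0848 × 166.77 / (1 − 0.0848) = 14.1421 / 0.9152 ≈ 15.45 million.

About 15.45 million are unemployed.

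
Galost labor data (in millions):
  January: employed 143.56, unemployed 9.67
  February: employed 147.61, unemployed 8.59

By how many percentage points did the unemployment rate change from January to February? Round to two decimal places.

January: labor force = 143.56 + 9.67 = 153.23; u = 9.67/153.23 = 6.31%.
February: labor force = 147.61 + 8.59 = 156.20; u = 8.59/156.20 = 5.50%.
Change = 5.50% − 6.31% = −0.81 pp.

The unemployment rate changed by −0.81 percentage points.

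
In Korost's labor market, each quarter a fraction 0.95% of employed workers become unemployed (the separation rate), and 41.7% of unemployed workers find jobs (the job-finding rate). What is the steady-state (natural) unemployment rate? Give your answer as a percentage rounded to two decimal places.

At steady state the flows balance: s·E = f·U, so U/(E+U) = s/(s+f).
u* = 0.95 / (0.95 + 41.7) = 0.95 / 42.65 = 2.23%.

Steady-state unemployment rate ≈ 2.23%.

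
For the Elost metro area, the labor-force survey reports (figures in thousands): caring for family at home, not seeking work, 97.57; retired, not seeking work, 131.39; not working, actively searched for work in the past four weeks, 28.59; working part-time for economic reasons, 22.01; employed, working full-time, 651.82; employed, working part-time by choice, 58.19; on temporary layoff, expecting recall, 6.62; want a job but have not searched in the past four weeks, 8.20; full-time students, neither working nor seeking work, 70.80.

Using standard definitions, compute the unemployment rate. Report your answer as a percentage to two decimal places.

Unemployment rate ≈ 4.59%.

Employed = 22.01 + 651.82 + 58.19 = 732.02 thousand (anyone who worked, including part-time for economic reasons, counts as employed).
Unemployed = 28.59 + 6.62 = 35.21 thousand (jobless and actively searching, or on temporary layoff).
Labor force = 732.02 + 35.21 = 767.23 thousand.
Unemployment rate = 35.21 / 767.23 = 4.59%.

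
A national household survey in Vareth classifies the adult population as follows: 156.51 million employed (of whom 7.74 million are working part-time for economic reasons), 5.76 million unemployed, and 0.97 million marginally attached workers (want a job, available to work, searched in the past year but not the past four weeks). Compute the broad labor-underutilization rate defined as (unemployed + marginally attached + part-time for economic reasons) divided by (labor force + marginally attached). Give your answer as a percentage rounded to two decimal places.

Labor force = 156.51 + 5.76 = 162.27 million.
Numerator = 5.76 + 0.97 + 7.74 = 14.47 million.
Denominator = 162.27 + 0.97 = 163.24 million.
Broad rate = 14.47 / 163.24 = 8.86%.

Broad underutilization rate ≈ 8.86%.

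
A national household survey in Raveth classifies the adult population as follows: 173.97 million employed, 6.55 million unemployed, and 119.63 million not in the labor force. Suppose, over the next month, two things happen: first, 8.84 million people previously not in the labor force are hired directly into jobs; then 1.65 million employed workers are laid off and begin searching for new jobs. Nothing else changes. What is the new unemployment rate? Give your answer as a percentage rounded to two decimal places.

Initially, labor force = 173.97 + 6.55 = 180.52 million, so u = 6.55/180.52 = 3.63%.
After the first change, employed and labor force both rise by 8.84; unemployed unchanged → E = 182.81, U = 6.55, labor force = 189.36 million.
After the second change, employed falls and unemployed rises by 1.65; labor force unchanged → E = 181.16, U = 8.20, labor force = 189.36 million.
New unemployment rate = 8.20 / 189.36 = 4.33%.

New unemployment rate ≈ 4.33%.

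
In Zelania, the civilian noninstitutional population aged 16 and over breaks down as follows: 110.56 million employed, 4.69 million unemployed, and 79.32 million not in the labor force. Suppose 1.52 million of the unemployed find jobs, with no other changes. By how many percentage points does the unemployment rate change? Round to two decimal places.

Initially, labor force = 110.56 + 4.69 = 115.25 million, so u = 4.69/115.25 = 4.07%.
After the change, unemployed falls and employed rises by 1.52; labor force unchanged → E = 112.08, U = 3.17, labor force = 115.25 million.
New unemployment rate = 3.17 / 115.25 = 2.75%.
Change = 2.75% − 4.07% = −1.32 percentage points.

The unemployment rate changes by −1.32 percentage points.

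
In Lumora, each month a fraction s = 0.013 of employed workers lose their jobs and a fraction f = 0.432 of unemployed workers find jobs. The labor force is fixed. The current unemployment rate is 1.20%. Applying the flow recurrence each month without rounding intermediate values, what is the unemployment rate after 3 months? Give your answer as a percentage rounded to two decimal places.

Unemployment rate after three months ≈ 2.63%.

With a fixed labor force, u_{t+1} = u_t + s·(1−u_t) − f·u_t = u_t·(1−s−f) + s.
Here 1−s−f = 0.555 and s = 0.013.
u_1 = 0.012000 × 0.555 + 0.013 = 0.019660.
u_2 = 0.019660 × 0.555 + 0.013 = 0.023911.
u_3 = 0.023911 × 0.555 + 0.013 = 0.026271.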